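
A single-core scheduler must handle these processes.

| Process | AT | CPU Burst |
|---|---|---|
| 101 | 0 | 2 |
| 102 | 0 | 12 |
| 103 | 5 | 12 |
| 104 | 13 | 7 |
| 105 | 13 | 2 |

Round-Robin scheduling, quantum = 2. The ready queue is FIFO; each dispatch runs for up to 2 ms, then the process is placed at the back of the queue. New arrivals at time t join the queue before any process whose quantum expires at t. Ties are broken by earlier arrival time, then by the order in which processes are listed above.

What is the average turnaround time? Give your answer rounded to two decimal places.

17.60

Schedule: | 101 0-2 | 102 2-6 | 103 6-8 | 102 8-10 | 103 10-12 | 102 12-14 | 103 14-16 | 104 16-18 | 105 18-20 | 102 20-22 | 103 22-24 | 104 24-26 | 102 26-28 | 103 28-30 | 104 30-32 | 103 32-34 | 104 34-35 |
Completion: 101=2  102=28  103=34  104=35  105=20
Turnaround times: 101=2, 102=28, 103=29, 104=22, 105=7
Average turnaround = (2+28+29+22+7) / 5 = 88/5 = 17.60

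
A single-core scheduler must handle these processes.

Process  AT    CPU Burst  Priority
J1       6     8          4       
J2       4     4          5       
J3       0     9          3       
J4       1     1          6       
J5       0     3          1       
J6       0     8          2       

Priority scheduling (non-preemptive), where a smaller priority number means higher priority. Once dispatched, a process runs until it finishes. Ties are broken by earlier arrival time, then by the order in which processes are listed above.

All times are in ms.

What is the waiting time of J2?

Gantt: | J5 0-3 | J6 3-11 | J3 11-20 | J1 20-28 | J2 28-32 | J4 32-33 |
Completion: J1=28  J2=32  J3=20  J4=33  J5=3  J6=11
Waiting(J2) = turnaround − burst = 28 − 4 = 24

24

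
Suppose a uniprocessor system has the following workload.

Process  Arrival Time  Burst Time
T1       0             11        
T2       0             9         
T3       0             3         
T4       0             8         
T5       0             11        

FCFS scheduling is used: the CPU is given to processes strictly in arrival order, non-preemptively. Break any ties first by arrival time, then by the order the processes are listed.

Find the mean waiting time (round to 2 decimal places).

Timeline: | T1 0-11 | T2 11-20 | T3 20-23 | T4 23-31 | T5 31-42 |
Completion: T1=11  T2=20  T3=23  T4=31  T5=42
Waiting times: T1=0, T2=11, T3=20, T4=23, T5=31
Average waiting = (0+11+20+23+31) / 5 = 85/5 = 17.00

17.00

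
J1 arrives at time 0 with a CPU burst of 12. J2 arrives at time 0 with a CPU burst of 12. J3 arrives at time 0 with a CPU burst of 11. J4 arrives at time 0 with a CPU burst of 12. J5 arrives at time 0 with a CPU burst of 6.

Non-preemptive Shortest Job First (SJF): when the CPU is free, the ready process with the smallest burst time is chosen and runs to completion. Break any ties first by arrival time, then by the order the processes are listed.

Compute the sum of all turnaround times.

Gantt: | J5 0-6 | J3 6-17 | J1 17-29 | J2 29-41 | J4 41-53 |
Completion: J1=29  J2=41  J3=17  J4=53  J5=6
Turnaround (C−A): J1=29  J2=41  J3=17  J4=53  J5=6
Turnaround = completion − arrival: J1=29, J2=41, J3=17, J4=53, J5=6
Total turnaround = 29 + 41 + 17 + 53 + 6 = 146

146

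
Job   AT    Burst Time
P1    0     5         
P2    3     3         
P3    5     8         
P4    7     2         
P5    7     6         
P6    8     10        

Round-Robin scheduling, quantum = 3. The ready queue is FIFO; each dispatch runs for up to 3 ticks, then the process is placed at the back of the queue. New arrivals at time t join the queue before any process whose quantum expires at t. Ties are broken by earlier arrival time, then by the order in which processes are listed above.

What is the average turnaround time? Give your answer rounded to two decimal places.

14.33

Timeline: | P1 0-3 | P2 3-6 | P1 6-8 | P3 8-11 | P4 11-13 | P5 13-16 | P6 16-19 | P3 19-22 | P5 22-25 | P6 25-28 | P3 28-30 | P6 30-34 |
Completion: P1=8  P2=6  P3=30  P4=13  P5=25  P6=34
Turnaround times: P1=8, P2=3, P3=25, P4=6, P5=18, P6=26
Average turnaround = (8+3+25+6+18+26) / 6 = 86/6 = 14.33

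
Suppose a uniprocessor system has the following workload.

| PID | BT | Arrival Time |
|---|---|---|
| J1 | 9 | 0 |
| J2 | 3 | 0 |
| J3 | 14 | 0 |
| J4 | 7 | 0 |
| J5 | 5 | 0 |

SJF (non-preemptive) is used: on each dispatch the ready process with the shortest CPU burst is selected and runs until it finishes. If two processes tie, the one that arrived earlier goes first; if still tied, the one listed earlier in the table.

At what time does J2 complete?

Gantt: | J2 0-3 | J5 3-8 | J4 8-15 | J1 15-24 | J3 24-38 |
Completion: J1=24  J2=3  J3=38  J4=15  J5=8
Turnaround (C−A): J1=24  J2=3  J3=38  J4=15  J5=8

3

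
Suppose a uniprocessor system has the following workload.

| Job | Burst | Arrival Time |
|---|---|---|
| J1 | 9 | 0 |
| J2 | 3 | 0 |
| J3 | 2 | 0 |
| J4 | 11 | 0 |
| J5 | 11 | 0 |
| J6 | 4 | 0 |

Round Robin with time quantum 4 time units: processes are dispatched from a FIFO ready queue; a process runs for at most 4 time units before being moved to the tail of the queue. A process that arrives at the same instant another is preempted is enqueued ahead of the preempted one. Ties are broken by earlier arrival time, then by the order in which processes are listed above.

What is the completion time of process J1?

Gantt: | J1 0-4 | J2 4-7 | J3 7-9 | J4 9-13 | J5 13-17 | J6 17-21 | J1 21-25 | J4 25-29 | J5 29-33 | J1 33-34 | J4 34-37 | J5 37-40 |
Completion: J1=34  J2=7  J3=9  J4=37  J5=40  J6=21
Turnaround (C−A): J1=34  J2=7  J3=9  J4=37  J5=40  J6=21

34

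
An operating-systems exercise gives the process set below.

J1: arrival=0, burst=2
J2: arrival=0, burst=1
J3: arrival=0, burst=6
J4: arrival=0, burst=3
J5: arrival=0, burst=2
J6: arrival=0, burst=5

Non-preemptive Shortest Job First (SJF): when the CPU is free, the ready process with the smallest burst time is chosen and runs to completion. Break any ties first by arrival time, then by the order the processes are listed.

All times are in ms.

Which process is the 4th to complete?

J4

Timeline: | J2 0-1 | J1 1-3 | J5 3-5 | J4 5-8 | J6 8-13 | J3 13-19 |
Completion: J1=3  J2=1  J3=19  J4=8  J5=5  J6=13
Finish order: J2 → J1 → J5 → J4 → J6 → J3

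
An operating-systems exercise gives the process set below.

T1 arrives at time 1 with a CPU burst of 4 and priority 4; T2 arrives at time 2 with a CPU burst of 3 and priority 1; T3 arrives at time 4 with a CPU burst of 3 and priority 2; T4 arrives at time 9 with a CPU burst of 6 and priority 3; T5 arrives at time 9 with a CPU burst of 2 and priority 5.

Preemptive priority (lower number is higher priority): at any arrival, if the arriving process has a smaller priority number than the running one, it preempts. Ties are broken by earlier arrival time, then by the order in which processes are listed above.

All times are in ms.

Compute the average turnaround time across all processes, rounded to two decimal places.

7.80

Schedule: | idle 0-1 | T1 1-2 | T2 2-5 | T3 5-8 | T1 8-9 | T4 9-15 | T1 15-17 | T5 17-19 |
Completion: T1=17  T2=5  T3=8  T4=15  T5=19
Turnaround times: T1=16, T2=3, T3=4, T4=6, T5=10
Average turnaround = (16+3+4+6+10) / 5 = 39/5 = 7.80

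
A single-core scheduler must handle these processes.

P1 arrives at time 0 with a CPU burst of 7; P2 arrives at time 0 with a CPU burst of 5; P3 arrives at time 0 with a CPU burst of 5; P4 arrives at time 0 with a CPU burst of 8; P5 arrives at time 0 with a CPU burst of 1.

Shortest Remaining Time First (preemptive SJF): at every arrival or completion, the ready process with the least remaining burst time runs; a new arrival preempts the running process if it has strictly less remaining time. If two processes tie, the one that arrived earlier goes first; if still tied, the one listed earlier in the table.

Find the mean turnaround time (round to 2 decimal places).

Gantt: | P5 0-1 | P2 1-6 | P3 6-11 | P1 11-18 | P4 18-26 |
Completion: P1=18  P2=6  P3=11  P4=26  P5=1
Turnaround (C−A): P1=18  P2=6  P3=11  P4=26  P5=1
Turnaround times: P1=18, P2=6, P3=11, P4=26, P5=1
Average turnaround = (18+6+11+26+1) / 5 = 62/5 = 12.40

12.40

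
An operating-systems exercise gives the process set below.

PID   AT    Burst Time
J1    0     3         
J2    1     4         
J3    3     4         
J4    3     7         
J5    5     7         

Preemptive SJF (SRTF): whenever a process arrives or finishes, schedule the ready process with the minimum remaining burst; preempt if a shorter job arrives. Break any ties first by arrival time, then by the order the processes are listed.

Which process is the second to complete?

J2

Gantt: | J1 0-3 | J2 3-7 | J3 7-11 | J4 11-18 | J5 18-25 |
Completion: J1=3  J2=7  J3=11  J4=18  J5=25
Finish order: J1 → J2 → J3 → J4 → J5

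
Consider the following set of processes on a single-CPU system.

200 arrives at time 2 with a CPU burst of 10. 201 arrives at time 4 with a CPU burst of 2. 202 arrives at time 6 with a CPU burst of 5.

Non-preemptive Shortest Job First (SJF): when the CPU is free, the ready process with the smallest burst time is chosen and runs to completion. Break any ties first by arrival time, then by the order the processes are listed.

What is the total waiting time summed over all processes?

Gantt: | idle 0-2 | 200 2-12 | 201 12-14 | 202 14-19 |
Completion: 200=12  201=14  202=19
Turnaround (C−A): 200=10  201=10  202=13
Waiting = turnaround − burst: 200=0, 201=8, 202=8
Total waiting = 0 + 8 + 8 = 16

16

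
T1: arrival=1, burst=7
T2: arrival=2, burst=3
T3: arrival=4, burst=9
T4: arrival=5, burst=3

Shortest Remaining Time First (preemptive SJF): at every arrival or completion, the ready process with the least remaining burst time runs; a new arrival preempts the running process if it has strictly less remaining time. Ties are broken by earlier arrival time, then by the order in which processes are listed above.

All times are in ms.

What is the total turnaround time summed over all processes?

38

Gantt: | idle 0-1 | T1 1-2 | T2 2-5 | T4 5-8 | T1 8-14 | T3 14-23 |
Completion: T1=14  T2=5  T3=23  T4=8
Turnaround = completion − arrival: T1=13, T2=3, T3=19, T4=3
Total turnaround = 13 + 3 + 19 + 3 = 38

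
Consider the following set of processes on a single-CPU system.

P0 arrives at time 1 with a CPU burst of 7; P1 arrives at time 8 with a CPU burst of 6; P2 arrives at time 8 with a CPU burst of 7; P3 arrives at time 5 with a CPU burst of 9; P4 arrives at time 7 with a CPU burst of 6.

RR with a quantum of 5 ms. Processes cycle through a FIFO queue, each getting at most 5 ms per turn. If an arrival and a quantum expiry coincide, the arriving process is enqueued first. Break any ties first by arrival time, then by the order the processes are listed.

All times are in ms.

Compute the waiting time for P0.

Timeline: | idle 0-1 | P0 1-6 | P3 6-11 | P0 11-13 | P4 13-18 | P1 18-23 | P2 23-28 | P3 28-32 | P4 32-33 | P1 33-34 | P2 34-36 |
Completion: P0=13  P1=34  P2=36  P3=32  P4=33
Waiting(P0) = turnaround − burst = 12 − 7 = 5

5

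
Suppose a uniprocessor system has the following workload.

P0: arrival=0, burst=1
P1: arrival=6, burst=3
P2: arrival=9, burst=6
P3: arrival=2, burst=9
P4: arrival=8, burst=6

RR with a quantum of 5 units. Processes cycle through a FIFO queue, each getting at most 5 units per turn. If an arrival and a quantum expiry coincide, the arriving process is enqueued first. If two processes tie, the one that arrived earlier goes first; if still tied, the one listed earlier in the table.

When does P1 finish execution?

10

Timeline: | P0 0-1 | idle 1-2 | P3 2-7 | P1 7-10 | P3 10-14 | P4 14-19 | P2 19-24 | P4 24-25 | P2 25-26 |
Completion: P0=1  P1=10  P2=26  P3=14  P4=25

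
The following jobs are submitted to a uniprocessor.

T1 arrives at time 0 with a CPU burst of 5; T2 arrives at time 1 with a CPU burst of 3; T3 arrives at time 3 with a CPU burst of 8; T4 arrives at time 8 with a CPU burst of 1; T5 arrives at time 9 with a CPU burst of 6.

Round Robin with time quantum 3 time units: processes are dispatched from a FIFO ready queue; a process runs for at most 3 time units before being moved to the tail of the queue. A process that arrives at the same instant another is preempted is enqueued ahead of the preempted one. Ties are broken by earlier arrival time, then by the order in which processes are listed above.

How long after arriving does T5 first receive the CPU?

3

Gantt: | T1 0-3 | T2 3-6 | T3 6-9 | T1 9-11 | T4 11-12 | T5 12-15 | T3 15-18 | T5 18-21 | T3 21-23 |
Completion: T1=11  T2=6  T3=23  T4=12  T5=21
Response(T5) = first start − arrival = 12 − 9 = 3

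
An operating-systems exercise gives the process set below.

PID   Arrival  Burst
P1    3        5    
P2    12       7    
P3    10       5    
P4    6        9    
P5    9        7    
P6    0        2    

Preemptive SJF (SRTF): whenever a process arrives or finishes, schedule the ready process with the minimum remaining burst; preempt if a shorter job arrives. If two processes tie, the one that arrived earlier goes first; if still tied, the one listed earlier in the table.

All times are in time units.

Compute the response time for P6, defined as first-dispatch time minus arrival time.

0

Gantt: | P6 0-2 | idle 2-3 | P1 3-8 | P4 8-9 | P5 9-10 | P3 10-15 | P5 15-21 | P2 21-28 | P4 28-36 |
Completion: P1=8  P2=28  P3=15  P4=36  P5=21  P6=2
Turnaround (C−A): P1=5  P2=16  P3=5  P4=30  P5=12  P6=2
Response(P6) = first start − arrival = 0 − 0 = 0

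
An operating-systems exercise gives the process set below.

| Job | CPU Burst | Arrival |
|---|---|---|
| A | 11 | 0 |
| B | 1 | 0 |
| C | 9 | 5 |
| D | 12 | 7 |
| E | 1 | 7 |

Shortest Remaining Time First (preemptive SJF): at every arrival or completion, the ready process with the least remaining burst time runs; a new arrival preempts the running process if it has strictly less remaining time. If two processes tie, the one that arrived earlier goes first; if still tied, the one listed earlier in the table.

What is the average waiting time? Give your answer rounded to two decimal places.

Gantt: | B 0-1 | A 1-7 | E 7-8 | A 8-13 | C 13-22 | D 22-34 |
Completion: A=13  B=1  C=22  D=34  E=8
Turnaround (C−A): A=13  B=1  C=17  D=27  E=1
Waiting times: A=2, B=0, C=8, D=15, E=0
Average waiting = (2+0+8+15+0) / 5 = 25/5 = 5.00

5.00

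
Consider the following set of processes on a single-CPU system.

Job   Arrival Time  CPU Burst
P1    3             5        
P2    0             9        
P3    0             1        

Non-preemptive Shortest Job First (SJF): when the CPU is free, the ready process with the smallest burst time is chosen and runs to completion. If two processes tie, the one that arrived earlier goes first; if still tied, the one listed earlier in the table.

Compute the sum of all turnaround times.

23

Gantt: | P3 0-1 | P2 1-10 | P1 10-15 |
Completion: P1=15  P2=10  P3=1
Turnaround = completion − arrival: P1=12, P2=10, P3=1
Total turnaround = 12 + 10 + 1 = 23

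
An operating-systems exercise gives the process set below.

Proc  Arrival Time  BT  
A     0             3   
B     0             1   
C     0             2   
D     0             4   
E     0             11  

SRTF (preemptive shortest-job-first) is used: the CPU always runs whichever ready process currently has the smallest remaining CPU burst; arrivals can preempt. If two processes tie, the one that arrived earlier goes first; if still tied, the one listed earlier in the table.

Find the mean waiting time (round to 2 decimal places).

Gantt: | B 0-1 | C 1-3 | A 3-6 | D 6-10 | E 10-21 |
Completion: A=6  B=1  C=3  D=10  E=21
Turnaround (C−A): A=6  B=1  C=3  D=10  E=21
Waiting times: A=3, B=0, C=1, D=6, E=10
Average waiting = (3+0+1+6+10) / 5 = 20/5 = 4.00

4.00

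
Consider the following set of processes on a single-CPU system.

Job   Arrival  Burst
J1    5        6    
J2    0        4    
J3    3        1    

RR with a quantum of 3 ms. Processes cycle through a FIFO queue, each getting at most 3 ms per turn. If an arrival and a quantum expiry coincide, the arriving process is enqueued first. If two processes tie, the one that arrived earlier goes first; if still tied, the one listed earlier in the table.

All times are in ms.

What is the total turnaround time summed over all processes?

Timeline: | J2 0-3 | J3 3-4 | J2 4-5 | J1 5-11 |
Completion: J1=11  J2=5  J3=4
Turnaround (C−A): J1=6  J2=5  J3=1
Turnaround = completion − arrival: J1=6, J2=5, J3=1
Total turnaround = 6 + 5 + 1 = 12

12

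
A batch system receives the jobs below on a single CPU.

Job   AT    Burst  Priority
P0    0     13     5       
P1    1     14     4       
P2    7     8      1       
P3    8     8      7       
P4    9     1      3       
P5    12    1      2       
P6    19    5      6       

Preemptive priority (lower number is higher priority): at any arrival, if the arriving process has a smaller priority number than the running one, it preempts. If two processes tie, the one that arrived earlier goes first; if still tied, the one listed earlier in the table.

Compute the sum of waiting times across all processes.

96

Schedule: | P0 0-1 | P1 1-7 | P2 7-15 | P5 15-16 | P4 16-17 | P1 17-25 | P0 25-37 | P6 37-42 | P3 42-50 |
Completion: P0=37  P1=25  P2=15  P3=50  P4=17  P5=16  P6=42
Turnaround (C−A): P0=37  P1=24  P2=8  P3=42  P4=8  P5=4  P6=23
Waiting = turnaround − burst: P0=24, P1=10, P2=0, P3=34, P4=7, P5=3, P6=18
Total waiting = 24 + 10 + 0 + 34 + 7 + 3 + 18 = 96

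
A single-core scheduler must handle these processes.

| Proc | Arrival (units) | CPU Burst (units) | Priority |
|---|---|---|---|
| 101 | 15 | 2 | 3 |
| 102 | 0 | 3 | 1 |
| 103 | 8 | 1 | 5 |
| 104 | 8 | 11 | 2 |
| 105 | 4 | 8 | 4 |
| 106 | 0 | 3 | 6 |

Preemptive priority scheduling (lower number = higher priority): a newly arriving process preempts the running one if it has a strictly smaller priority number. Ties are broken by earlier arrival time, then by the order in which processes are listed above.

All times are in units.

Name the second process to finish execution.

Timeline: | 102 0-3 | 106 3-4 | 105 4-8 | 104 8-19 | 101 19-21 | 105 21-25 | 103 25-26 | 106 26-28 |
Completion: 101=21  102=3  103=26  104=19  105=25  106=28
Turnaround (C−A): 101=6  102=3  103=18  104=11  105=21  106=28
Finish order: 102 → 104 → 101 → 105 → 103 → 106

104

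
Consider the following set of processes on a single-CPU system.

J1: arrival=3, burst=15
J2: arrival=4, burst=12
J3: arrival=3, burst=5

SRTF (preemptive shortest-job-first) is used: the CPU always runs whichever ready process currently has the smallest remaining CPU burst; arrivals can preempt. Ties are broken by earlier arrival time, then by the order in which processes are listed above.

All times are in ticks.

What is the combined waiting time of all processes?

Timeline: | idle 0-3 | J3 3-8 | J2 8-20 | J1 20-35 |
Completion: J1=35  J2=20  J3=8
Turnaround (C−A): J1=32  J2=16  J3=5
Waiting = turnaround − burst: J1=17, J2=4, J3=0
Total waiting = 17 + 4 + 0 = 21

21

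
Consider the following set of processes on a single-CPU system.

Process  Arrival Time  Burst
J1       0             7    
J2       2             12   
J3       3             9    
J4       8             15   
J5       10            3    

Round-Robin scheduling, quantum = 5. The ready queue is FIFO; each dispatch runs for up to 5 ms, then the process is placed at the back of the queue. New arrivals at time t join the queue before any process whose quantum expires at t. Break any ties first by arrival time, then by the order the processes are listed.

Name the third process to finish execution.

Gantt: | J1 0-5 | J2 5-10 | J3 10-15 | J1 15-17 | J4 17-22 | J5 22-25 | J2 25-30 | J3 30-34 | J4 34-39 | J2 39-41 | J4 41-46 |
Completion: J1=17  J2=41  J3=34  J4=46  J5=25
Finish order: J1 → J5 → J3 → J2 → J4

J3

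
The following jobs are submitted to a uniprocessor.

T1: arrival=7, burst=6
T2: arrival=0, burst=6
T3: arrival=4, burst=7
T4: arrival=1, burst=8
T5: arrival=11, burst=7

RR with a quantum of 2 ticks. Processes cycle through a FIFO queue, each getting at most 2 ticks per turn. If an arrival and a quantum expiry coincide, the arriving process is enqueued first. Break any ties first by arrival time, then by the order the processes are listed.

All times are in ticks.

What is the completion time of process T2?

12

Timeline: | T2 0-2 | T4 2-4 | T2 4-6 | T3 6-8 | T4 8-10 | T2 10-12 | T1 12-14 | T3 14-16 | T4 16-18 | T5 18-20 | T1 20-22 | T3 22-24 | T4 24-26 | T5 26-28 | T1 28-30 | T3 30-31 | T5 31-34 |
Completion: T1=30  T2=12  T3=31  T4=26  T5=34
Turnaround (C−A): T1=23  T2=12  T3=27  T4=25  T5=23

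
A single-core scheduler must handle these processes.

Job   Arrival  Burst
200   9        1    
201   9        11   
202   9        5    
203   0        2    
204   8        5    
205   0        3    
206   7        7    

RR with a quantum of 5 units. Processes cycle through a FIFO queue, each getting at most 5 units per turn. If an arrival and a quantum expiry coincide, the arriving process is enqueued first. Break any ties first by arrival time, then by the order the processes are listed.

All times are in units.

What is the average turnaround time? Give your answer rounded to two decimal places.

13.43

Gantt: | 203 0-2 | 205 2-5 | idle 5-7 | 206 7-12 | 204 12-17 | 200 17-18 | 201 18-23 | 202 23-28 | 206 28-30 | 201 30-36 |
Completion: 200=18  201=36  202=28  203=2  204=17  205=5  206=30
Turnaround (C−A): 200=9  201=27  202=19  203=2  204=9  205=5  206=23
Turnaround times: 200=9, 201=27, 202=19, 203=2, 204=9, 205=5, 206=23
Average turnaround = (9+27+19+2+9+5+23) / 7 = 94/7 = 13.43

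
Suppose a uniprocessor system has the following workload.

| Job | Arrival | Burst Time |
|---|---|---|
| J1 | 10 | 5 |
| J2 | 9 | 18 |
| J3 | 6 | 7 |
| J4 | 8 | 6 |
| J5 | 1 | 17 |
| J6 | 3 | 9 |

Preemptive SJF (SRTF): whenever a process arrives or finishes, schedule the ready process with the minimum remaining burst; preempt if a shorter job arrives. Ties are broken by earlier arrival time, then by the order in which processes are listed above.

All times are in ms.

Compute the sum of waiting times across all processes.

91

Schedule: | idle 0-1 | J5 1-3 | J6 3-12 | J1 12-17 | J4 17-23 | J3 23-30 | J5 30-45 | J2 45-63 |
Completion: J1=17  J2=63  J3=30  J4=23  J5=45  J6=12
Turnaround (C−A): J1=7  J2=54  J3=24  J4=15  J5=44  J6=9
Waiting = turnaround − burst: J1=2, J2=36, J3=17, J4=9, J5=27, J6=0
Total waiting = 2 + 36 + 17 + 9 + 27 + 0 = 91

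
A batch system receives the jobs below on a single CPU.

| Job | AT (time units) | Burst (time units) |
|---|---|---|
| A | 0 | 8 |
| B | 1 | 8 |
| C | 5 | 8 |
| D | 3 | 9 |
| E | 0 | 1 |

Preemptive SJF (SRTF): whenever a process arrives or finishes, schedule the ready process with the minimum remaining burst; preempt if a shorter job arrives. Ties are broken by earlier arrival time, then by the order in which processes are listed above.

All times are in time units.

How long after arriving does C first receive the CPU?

Timeline: | E 0-1 | A 1-9 | B 9-17 | C 17-25 | D 25-34 |
Completion: A=9  B=17  C=25  D=34  E=1
Response(C) = first start − arrival = 17 − 5 = 12

12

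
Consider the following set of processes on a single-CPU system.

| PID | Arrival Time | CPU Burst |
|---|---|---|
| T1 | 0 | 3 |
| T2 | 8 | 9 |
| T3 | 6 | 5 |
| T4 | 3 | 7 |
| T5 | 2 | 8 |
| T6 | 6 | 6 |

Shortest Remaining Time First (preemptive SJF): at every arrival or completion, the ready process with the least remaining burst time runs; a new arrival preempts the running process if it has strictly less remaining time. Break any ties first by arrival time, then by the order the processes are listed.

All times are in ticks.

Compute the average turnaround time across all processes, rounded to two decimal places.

Schedule: | T1 0-3 | T4 3-10 | T3 10-15 | T6 15-21 | T5 21-29 | T2 29-38 |
Completion: T1=3  T2=38  T3=15  T4=10  T5=29  T6=21
Turnaround (C−A): T1=3  T2=30  T3=9  T4=7  T5=27  T6=15
Turnaround times: T1=3, T2=30, T3=9, T4=7, T5=27, T6=15
Average turnaround = (3+30+9+7+27+15) / 6 = 91/6 = 15.17

15.17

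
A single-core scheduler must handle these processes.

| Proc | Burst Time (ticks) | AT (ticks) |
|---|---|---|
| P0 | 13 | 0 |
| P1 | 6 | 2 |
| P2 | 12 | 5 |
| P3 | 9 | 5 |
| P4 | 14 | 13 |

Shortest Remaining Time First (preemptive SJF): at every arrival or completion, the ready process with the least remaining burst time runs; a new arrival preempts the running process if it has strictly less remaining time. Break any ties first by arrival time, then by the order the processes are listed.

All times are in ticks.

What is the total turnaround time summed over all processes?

Timeline: | P0 0-2 | P1 2-8 | P3 8-17 | P0 17-28 | P2 28-40 | P4 40-54 |
Completion: P0=28  P1=8  P2=40  P3=17  P4=54
Turnaround (C−A): P0=28  P1=6  P2=35  P3=12  P4=41
Turnaround = completion − arrival: P0=28, P1=6, P2=35, P3=12, P4=41
Total turnaround = 28 + 6 + 35 + 12 + 41 = 122

122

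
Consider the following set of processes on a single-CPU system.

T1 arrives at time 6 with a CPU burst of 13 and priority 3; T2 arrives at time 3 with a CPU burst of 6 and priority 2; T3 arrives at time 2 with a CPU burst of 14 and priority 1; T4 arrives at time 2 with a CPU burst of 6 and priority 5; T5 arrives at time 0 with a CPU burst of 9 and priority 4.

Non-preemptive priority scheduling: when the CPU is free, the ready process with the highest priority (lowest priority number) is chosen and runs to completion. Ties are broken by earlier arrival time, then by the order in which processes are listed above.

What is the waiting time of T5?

Schedule: | T5 0-9 | T3 9-23 | T2 23-29 | T1 29-42 | T4 42-48 |
Completion: T1=42  T2=29  T3=23  T4=48  T5=9
Waiting(T5) = turnaround − burst = 9 − 9 = 0

0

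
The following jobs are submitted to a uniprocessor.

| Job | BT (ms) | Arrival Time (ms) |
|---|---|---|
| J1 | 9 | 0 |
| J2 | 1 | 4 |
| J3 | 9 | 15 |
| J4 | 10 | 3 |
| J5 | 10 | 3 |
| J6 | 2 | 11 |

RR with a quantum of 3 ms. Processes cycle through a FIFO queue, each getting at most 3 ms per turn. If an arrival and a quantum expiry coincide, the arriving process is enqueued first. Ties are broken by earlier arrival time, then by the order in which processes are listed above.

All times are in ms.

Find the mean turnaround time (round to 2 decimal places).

23.00

Schedule: | J1 0-3 | J4 3-6 | J5 6-9 | J1 9-12 | J2 12-13 | J4 13-16 | J5 16-19 | J6 19-21 | J1 21-24 | J3 24-27 | J4 27-30 | J5 30-33 | J3 33-36 | J4 36-37 | J5 37-38 | J3 38-41 |
Completion: J1=24  J2=13  J3=41  J4=37  J5=38  J6=21
Turnaround times: J1=24, J2=9, J3=26, J4=34, J5=35, J6=10
Average turnaround = (24+9+26+34+35+10) / 6 = 138/6 = 23.00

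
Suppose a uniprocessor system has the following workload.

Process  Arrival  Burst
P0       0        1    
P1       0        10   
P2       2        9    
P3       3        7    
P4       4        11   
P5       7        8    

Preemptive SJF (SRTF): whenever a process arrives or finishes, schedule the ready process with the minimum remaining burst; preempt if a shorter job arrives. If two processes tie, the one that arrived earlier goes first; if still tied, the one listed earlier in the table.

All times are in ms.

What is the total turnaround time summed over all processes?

120

Gantt: | P0 0-1 | P1 1-3 | P3 3-10 | P1 10-18 | P5 18-26 | P2 26-35 | P4 35-46 |
Completion: P0=1  P1=18  P2=35  P3=10  P4=46  P5=26
Turnaround (C−A): P0=1  P1=18  P2=33  P3=7  P4=42  P5=19
Turnaround = completion − arrival: P0=1, P1=18, P2=33, P3=7, P4=42, P5=19
Total turnaround = 1 + 18 + 33 + 7 + 42 + 19 = 120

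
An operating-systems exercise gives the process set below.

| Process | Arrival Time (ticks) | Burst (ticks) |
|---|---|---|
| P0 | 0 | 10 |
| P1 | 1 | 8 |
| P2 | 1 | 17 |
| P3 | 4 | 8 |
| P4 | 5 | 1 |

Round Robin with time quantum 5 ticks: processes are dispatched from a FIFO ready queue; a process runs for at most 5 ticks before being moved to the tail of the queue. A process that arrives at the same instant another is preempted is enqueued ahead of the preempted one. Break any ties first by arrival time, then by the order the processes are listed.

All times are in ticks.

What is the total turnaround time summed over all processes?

146

Gantt: | P0 0-5 | P1 5-10 | P2 10-15 | P3 15-20 | P4 20-21 | P0 21-26 | P1 26-29 | P2 29-34 | P3 34-37 | P2 37-44 |
Completion: P0=26  P1=29  P2=44  P3=37  P4=21
Turnaround (C−A): P0=26  P1=28  P2=43  P3=33  P4=16
Turnaround = completion − arrival: P0=26, P1=28, P2=43, P3=33, P4=16
Total turnaround = 26 + 28 + 43 + 33 + 16 = 146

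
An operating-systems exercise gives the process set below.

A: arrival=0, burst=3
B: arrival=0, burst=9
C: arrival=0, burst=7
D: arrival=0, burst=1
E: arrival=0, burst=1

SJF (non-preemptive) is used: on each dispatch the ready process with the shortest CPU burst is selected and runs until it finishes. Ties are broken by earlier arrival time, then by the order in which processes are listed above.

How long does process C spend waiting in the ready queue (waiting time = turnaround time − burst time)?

Gantt: | D 0-1 | E 1-2 | A 2-5 | C 5-12 | B 12-21 |
Completion: A=5  B=21  C=12  D=1  E=2
Turnaround (C−A): A=5  B=21  C=12  D=1  E=2
Waiting(C) = turnaround − burst = 12 − 7 = 5

5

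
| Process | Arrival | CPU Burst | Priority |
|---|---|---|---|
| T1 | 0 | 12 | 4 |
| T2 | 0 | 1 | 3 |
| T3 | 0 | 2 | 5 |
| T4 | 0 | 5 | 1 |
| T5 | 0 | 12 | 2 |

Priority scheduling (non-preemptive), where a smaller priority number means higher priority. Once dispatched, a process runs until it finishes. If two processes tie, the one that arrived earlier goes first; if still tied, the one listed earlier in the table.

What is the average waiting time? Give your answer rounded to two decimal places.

Schedule: | T4 0-5 | T5 5-17 | T2 17-18 | T1 18-30 | T3 30-32 |
Completion: T1=30  T2=18  T3=32  T4=5  T5=17
Turnaround (C−A): T1=30  T2=18  T3=32  T4=5  T5=17
Waiting times: T1=18, T2=17, T3=30, T4=0, T5=5
Average waiting = (18+17+30+0+5) / 5 = 70/5 = 14.00

14.00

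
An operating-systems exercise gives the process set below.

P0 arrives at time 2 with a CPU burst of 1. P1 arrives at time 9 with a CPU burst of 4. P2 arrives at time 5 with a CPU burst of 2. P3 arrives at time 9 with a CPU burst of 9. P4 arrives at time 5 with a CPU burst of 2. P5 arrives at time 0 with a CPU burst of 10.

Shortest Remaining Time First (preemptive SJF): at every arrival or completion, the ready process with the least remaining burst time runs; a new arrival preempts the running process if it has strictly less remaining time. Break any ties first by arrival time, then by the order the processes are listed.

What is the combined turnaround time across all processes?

Gantt: | P5 0-2 | P0 2-3 | P5 3-5 | P2 5-7 | P4 7-9 | P1 9-13 | P5 13-19 | P3 19-28 |
Completion: P0=3  P1=13  P2=7  P3=28  P4=9  P5=19
Turnaround (C−A): P0=1  P1=4  P2=2  P3=19  P4=4  P5=19
Turnaround = completion − arrival: P0=1, P1=4, P2=2, P3=19, P4=4, P5=19
Total turnaround = 1 + 4 + 2 + 19 + 4 + 19 = 49

49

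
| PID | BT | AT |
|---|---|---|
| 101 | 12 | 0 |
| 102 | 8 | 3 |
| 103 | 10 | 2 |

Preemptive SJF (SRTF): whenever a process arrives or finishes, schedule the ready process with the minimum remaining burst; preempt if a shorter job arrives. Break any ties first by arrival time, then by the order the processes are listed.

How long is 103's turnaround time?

Gantt: | 101 0-3 | 102 3-11 | 101 11-20 | 103 20-30 |
Completion: 101=20  102=11  103=30
Turnaround (C−A): 101=20  102=8  103=28
Turnaround(103) = completion − arrival = 30 − 2 = 28

28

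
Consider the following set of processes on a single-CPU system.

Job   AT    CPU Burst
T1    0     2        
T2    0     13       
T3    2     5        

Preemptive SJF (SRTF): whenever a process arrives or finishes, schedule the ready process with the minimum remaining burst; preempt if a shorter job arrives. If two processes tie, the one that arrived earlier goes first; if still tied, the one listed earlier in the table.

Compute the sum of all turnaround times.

Gantt: | T1 0-2 | T3 2-7 | T2 7-20 |
Completion: T1=2  T2=20  T3=7
Turnaround (C−A): T1=2  T2=20  T3=5
Turnaround = completion − arrival: T1=2, T2=20, T3=5
Total turnaround = 2 + 20 + 5 = 27

27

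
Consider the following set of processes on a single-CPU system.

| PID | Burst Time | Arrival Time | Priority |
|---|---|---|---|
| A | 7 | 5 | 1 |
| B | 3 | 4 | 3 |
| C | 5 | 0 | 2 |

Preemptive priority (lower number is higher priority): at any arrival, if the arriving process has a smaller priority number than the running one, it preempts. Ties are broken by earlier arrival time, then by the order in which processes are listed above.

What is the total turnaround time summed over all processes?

Gantt: | C 0-5 | A 5-12 | B 12-15 |
Completion: A=12  B=15  C=5
Turnaround (C−A): A=7  B=11  C=5
Turnaround = completion − arrival: A=7, B=11, C=5
Total turnaround = 7 + 11 + 5 = 23

23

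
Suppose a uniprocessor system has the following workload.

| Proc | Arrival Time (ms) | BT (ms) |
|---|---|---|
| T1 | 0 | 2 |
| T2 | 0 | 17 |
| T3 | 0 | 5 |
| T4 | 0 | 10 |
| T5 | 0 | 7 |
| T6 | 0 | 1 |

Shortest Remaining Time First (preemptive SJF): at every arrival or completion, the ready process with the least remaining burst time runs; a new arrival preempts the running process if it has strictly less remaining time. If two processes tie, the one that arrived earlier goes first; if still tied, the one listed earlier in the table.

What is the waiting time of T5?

8

Schedule: | T6 0-1 | T1 1-3 | T3 3-8 | T5 8-15 | T4 15-25 | T2 25-42 |
Completion: T1=3  T2=42  T3=8  T4=25  T5=15  T6=1
Waiting(T5) = turnaround − burst = 15 − 7 = 8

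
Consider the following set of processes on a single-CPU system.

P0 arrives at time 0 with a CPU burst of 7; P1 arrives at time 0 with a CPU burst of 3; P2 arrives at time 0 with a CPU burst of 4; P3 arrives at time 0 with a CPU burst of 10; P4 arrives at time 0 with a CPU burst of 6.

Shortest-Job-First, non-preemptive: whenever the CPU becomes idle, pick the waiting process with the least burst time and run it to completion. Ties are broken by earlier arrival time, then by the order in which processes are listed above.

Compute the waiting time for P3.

Timeline: | P1 0-3 | P2 3-7 | P4 7-13 | P0 13-20 | P3 20-30 |
Completion: P0=20  P1=3  P2=7  P3=30  P4=13
Waiting(P3) = turnaround − burst = 30 − 10 = 20

20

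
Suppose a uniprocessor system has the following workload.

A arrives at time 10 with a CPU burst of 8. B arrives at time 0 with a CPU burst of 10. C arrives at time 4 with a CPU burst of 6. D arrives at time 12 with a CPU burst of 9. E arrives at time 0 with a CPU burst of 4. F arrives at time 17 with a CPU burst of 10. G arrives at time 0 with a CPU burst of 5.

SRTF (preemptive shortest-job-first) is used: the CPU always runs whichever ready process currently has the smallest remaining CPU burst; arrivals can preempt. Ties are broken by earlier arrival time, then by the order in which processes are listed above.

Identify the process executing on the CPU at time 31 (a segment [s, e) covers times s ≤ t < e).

Timeline: | E 0-4 | G 4-9 | C 9-15 | A 15-23 | D 23-32 | B 32-42 | F 42-52 |
Completion: A=23  B=42  C=15  D=32  E=4  F=52  G=9
Turnaround (C−A): A=13  B=42  C=11  D=20  E=4  F=35  G=9

D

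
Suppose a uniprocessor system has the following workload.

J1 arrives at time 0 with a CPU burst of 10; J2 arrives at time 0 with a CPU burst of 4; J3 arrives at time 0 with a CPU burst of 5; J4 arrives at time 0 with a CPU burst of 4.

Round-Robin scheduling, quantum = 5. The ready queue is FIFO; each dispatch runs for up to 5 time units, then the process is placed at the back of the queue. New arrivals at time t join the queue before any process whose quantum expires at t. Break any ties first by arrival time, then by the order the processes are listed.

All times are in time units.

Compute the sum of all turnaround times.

64

Schedule: | J1 0-5 | J2 5-9 | J3 9-14 | J4 14-18 | J1 18-23 |
Completion: J1=23  J2=9  J3=14  J4=18
Turnaround = completion − arrival: J1=23, J2=9, J3=14, J4=18
Total turnaround = 23 + 9 + 14 + 18 = 64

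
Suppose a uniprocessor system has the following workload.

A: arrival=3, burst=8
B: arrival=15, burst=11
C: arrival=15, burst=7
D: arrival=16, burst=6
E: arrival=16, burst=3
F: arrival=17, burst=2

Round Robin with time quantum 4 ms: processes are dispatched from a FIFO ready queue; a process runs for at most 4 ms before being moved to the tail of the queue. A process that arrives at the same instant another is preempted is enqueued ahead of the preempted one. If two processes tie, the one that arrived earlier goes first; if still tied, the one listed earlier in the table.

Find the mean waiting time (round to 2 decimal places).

13.00

Schedule: | idle 0-3 | A 3-11 | idle 11-15 | B 15-19 | C 19-23 | D 23-27 | E 27-30 | F 30-32 | B 32-36 | C 36-39 | D 39-41 | B 41-44 |
Completion: A=11  B=44  C=39  D=41  E=30  F=32
Waiting times: A=0, B=18, C=17, D=19, E=11, F=13
Average waiting = (0+18+17+19+11+13) / 6 = 78/6 = 13.00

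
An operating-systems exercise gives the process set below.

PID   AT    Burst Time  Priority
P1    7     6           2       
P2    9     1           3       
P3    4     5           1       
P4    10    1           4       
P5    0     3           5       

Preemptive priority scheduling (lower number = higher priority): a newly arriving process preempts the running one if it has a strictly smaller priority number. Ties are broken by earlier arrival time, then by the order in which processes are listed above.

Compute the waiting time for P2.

6

Gantt: | P5 0-3 | idle 3-4 | P3 4-9 | P1 9-15 | P2 15-16 | P4 16-17 |
Completion: P1=15  P2=16  P3=9  P4=17  P5=3
Waiting(P2) = turnaround − burst = 7 − 1 = 6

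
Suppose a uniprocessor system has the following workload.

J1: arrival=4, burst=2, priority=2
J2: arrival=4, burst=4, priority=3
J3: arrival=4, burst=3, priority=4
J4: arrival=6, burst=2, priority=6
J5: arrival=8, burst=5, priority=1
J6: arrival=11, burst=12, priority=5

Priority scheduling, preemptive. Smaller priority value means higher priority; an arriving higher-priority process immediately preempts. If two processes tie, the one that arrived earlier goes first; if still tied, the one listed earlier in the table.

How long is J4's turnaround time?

26

Timeline: | idle 0-4 | J1 4-6 | J2 6-8 | J5 8-13 | J2 13-15 | J3 15-18 | J6 18-30 | J4 30-32 |
Completion: J1=6  J2=15  J3=18  J4=32  J5=13  J6=30
Turnaround (C−A): J1=2  J2=11  J3=14  J4=26  J5=5  J6=19
Turnaround(J4) = completion − arrival = 32 − 6 = 26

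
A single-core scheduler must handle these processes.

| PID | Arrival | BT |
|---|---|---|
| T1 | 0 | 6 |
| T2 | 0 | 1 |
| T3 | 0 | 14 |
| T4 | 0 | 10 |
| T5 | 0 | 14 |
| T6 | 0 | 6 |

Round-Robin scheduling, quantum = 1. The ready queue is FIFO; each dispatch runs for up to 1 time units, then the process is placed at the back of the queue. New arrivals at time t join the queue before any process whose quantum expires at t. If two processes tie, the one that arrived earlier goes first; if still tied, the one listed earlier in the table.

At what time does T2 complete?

2

Gantt: | T1 0-1 | T2 1-2 | T3 2-3 | T4 3-4 | T5 4-5 | T6 5-6 | T1 6-7 | T3 7-8 | T4 8-9 | T5 9-10 | T6 10-11 | T1 11-12 | T3 12-13 | T4 13-14 | T5 14-15 | T6 15-16 | T1 16-17 | T3 17-18 | T4 18-19 | T5 19-20 | T6 20-21 | T1 21-22 | T3 22-23 | T4 23-24 | T5 24-25 | T6 25-26 | T1 26-27 | T3 27-28 | T4 28-29 | T5 29-30 | T6 30-31 | T3 31-32 | T4 32-33 | T5 33-34 | T3 34-35 | T4 35-36 | T5 36-37 | T3 37-38 | T4 38-39 | T5 39-40 | T3 40-41 | T4 41-42 | T5 42-43 | T3 43-44 | T5 44-45 | T3 45-46 | T5 46-47 | T3 47-48 | T5 48-49 | T3 49-50 | T5 50-51 |
Completion: T1=27  T2=2  T3=50  T4=42  T5=51  T6=31
Turnaround (C−A): T1=27  T2=2  T3=50  T4=42  T5=51  T6=31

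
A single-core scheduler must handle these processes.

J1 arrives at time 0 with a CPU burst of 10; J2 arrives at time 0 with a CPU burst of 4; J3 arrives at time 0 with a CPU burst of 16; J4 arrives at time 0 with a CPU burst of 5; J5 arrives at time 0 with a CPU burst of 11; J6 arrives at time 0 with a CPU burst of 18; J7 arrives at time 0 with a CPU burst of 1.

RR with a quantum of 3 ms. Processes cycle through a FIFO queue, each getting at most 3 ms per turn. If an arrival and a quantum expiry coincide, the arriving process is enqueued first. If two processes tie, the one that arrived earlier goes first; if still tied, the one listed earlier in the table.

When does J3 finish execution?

Gantt: | J1 0-3 | J2 3-6 | J3 6-9 | J4 9-12 | J5 12-15 | J6 15-18 | J7 18-19 | J1 19-22 | J2 22-23 | J3 23-26 | J4 26-28 | J5 28-31 | J6 31-34 | J1 34-37 | J3 37-40 | J5 40-43 | J6 43-46 | J1 46-47 | J3 47-50 | J5 50-52 | J6 52-55 | J3 55-58 | J6 58-61 | J3 61-62 | J6 62-65 |
Completion: J1=47  J2=23  J3=62  J4=28  J5=52  J6=65  J7=19
Turnaround (C−A): J1=47  J2=23  J3=62  J4=28  J5=52  J6=65  J7=19

62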